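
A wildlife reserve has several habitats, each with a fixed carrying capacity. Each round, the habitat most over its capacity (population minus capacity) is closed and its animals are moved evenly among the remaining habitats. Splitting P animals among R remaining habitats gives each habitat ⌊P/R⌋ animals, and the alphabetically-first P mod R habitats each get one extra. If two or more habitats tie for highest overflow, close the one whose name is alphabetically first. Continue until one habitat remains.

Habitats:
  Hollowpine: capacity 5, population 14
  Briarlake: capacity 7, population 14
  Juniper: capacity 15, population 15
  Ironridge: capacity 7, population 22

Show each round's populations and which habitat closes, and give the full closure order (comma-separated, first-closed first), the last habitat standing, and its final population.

Closure order: Ironridge, Hollowpine, Briarlake
Last habitat: Juniper with 65 animals

Round 1: Briarlake=14 Hollowpine=14 Ironridge=22 Juniper=15 → close Ironridge (overflow 15)
  22÷3 = 7 each, +1 to first 1
Round 2: Briarlake=22 Hollowpine=21 Juniper=22 → close Hollowpine (overflow 16)
  21÷2 = 10 each, +1 to first 1
Round 3: Briarlake=33 Juniper=32 → close Briarlake (overflow 26)
  33÷1 = 33 each, +1 to first 0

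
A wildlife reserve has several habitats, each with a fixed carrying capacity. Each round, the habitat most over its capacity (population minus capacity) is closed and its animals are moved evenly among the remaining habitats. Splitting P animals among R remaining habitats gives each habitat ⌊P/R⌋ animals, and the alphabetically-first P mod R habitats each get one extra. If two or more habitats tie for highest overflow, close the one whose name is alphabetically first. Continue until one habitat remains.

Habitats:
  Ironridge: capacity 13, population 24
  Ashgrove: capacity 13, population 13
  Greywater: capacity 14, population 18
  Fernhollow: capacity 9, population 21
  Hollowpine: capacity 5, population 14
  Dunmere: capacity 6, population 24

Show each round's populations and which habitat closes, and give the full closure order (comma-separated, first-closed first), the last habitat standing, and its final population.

Closure order: Dunmere, Fernhollow, Ironridge, Hollowpine, Greywater
Last habitat: Ashgrove with 114 animals

Round 1: Ashgrove=13 Dunmere=24 Fernhollow=21 Greywater=18 Hollowpine=14 Ironridge=24 → close Dunmere (overflow 18)
  24÷5 = 4 each, +1 to first 4
Round 2: Ashgrove=18 Fernhollow=26 Greywater=23 Hollowpine=19 Ironridge=28 → close Fernhollow (overflow 17)
  26÷4 = 6 each, +1 to first 2
Round 3: Ashgrove=25 Greywater=30 Hollowpine=25 Ironridge=34 → close Ironridge (overflow 21)
  34÷3 = 11 each, +1 to first 1
Round 4: Ashgrove=37 Greywater=41 Hollowpine=36 → close Hollowpine (overflow 31)
  36÷2 = 18 each, +1 to first 0
Round 5: Ashgrove=55 Greywater=59 → close Greywater (overflow 45)
  59÷1 = 59 each, +1 to first 0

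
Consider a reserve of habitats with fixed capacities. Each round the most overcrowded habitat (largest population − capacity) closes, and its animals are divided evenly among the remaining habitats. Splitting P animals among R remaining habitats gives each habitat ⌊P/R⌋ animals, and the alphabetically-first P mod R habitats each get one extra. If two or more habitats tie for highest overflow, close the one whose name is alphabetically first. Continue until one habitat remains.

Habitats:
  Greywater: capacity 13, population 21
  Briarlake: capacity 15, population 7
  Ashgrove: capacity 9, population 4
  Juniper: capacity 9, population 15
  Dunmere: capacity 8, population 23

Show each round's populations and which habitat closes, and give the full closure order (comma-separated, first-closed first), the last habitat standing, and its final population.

Closure order: Dunmere, Greywater, Juniper, Ashgrove
Last habitat: Briarlake with 70 animals

Round 1: Ashgrove=4 Briarlake=7 Dunmere=23 Greywater=21 Juniper=15 → close Dunmere (overflow 15)
  23÷4 = 5 each, +1 to first 3
Round 2: Ashgrove=10 Briarlake=13 Greywater=27 Juniper=20 → close Greywater (overflow 14)
  27÷3 = 9 each, +1 to first 0
Round 3: Ashgrove=19 Briarlake=22 Juniper=29 → close Juniper (overflow 20)
  29÷2 = 14 each, +1 to first 1
Round 4: Ashgrove=34 Briarlake=36 → close Ashgrove (overflow 25)
  34÷1 = 34 each, +1 to first 0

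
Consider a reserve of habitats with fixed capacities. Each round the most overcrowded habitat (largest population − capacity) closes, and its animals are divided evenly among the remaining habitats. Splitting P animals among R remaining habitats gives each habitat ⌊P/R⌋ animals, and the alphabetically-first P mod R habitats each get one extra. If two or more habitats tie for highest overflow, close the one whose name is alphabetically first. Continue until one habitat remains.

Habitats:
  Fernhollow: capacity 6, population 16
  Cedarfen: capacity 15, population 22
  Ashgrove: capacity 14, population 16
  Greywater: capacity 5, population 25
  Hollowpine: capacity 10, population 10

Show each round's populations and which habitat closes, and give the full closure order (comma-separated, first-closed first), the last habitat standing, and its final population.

Closure order: Greywater, Fernhollow, Cedarfen, Ashgrove
Last habitat: Hollowpine with 89 animals

Round 1: Ashgrove=16 Cedarfen=22 Fernhollow=16 Greywater=25 Hollowpine=10 → close Greywater (overflow 20)
  25÷4 = 6 each, +1 to first 1
Round 2: Ashgrove=23 Cedarfen=28 Fernhollow=22 Hollowpine=16 → close Fernhollow (overflow 16)
  22÷3 = 7 each, +1 to first 1
Round 3: Ashgrove=31 Cedarfen=35 Hollowpine=23 → close Cedarfen (overflow 20)
  35÷2 = 17 each, +1 to first 1
Round 4: Ashgrove=49 Hollowpine=40 → close Ashgrove (overflow 35)
  49÷1 = 49 each, +1 to first 0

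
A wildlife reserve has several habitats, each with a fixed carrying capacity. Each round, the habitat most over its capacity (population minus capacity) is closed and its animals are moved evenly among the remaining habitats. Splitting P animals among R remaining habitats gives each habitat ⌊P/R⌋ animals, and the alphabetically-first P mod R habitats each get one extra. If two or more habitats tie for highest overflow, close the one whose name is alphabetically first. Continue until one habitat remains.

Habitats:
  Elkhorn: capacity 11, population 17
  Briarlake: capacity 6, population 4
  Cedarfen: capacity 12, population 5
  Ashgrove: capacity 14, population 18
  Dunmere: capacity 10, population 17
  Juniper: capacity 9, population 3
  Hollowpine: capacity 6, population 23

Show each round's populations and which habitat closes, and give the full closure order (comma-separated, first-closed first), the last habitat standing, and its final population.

Closure order: Hollowpine, Dunmere, Elkhorn, Ashgrove, Briarlake, Cedarfen
Last habitat: Juniper with 87 animals

Round 1: Ashgrove=18 Briarlake=4 Cedarfen=5 Dunmere=17 Elkhorn=17 Hollowpine=23 Juniper=3 → close Hollowpine (overflow 17)
  23÷6 = 3 each, +1 to first 5
Round 2: Ashgrove=22 Briarlake=8 Cedarfen=9 Dunmere=21 Elkhorn=21 Juniper=6 → close Dunmere (overflow 11)
  21÷5 = 4 each, +1 to first 1
Round 3: Ashgrove=27 Briarlake=12 Cedarfen=13 Elkhorn=25 Juniper=10 → close Elkhorn (overflow 14)
  25÷4 = 6 each, +1 to first 1
Round 4: Ashgrove=34 Briarlake=18 Cedarfen=19 Juniper=16 → close Ashgrove (overflow 20)
  34÷3 = 11 each, +1 to first 1
Round 5: Briarlake=30 Cedarfen=30 Juniper=27 → close Briarlake (overflow 24)
  30÷2 = 15 each, +1 to first 0
Round 6: Cedarfen=45 Juniper=42 → close Cedarfen (overflow 33)
  45÷1 = 45 each, +1 to first 0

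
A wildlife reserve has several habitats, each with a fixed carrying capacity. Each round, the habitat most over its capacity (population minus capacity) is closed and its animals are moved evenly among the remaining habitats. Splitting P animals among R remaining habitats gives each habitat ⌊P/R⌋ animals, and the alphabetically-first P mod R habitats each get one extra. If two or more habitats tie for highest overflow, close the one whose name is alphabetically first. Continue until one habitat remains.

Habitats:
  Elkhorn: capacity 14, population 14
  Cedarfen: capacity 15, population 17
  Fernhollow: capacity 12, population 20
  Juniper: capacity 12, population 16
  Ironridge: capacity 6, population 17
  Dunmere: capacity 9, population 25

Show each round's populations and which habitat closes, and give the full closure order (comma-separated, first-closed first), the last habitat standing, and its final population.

Closure order: Dunmere, Ironridge, Fernhollow, Juniper, Cedarfen
Last habitat: Elkhorn with 109 animals

Round 1: Cedarfen=17 Dunmere=25 Elkhorn=14 Fernhollow=20 Ironridge=17 Juniper=16 → close Dunmere (overflow 16)
  25÷5 = 5 each, +1 to first 0
Round 2: Cedarfen=22 Elkhorn=19 Fernhollow=25 Ironridge=22 Juniper=21 → close Ironridge (overflow 16)
  22÷4 = 5 each, +1 to first 2
Round 3: Cedarfen=28 Elkhorn=25 Fernhollow=30 Juniper=26 → close Fernhollow (overflow 18)
  30÷3 = 10 each, +1 to first 0
Round 4: Cedarfen=38 Elkhorn=35 Juniper=36 → close Juniper (overflow 24)
  36÷2 = 18 each, +1 to first 0
Round 5: Cedarfen=56 Elkhorn=53 → close Cedarfen (overflow 41)
  56÷1 = 56 each, +1 to first 0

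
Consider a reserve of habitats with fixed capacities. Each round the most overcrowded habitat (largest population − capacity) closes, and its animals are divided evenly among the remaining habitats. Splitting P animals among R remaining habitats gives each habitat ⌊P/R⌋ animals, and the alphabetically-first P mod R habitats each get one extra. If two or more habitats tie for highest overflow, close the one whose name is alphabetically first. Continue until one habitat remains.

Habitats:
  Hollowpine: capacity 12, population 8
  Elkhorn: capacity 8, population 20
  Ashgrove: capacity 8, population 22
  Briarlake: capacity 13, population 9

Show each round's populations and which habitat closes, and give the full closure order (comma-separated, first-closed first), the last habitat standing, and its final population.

Closure order: Ashgrove, Elkhorn, Briarlake
Last habitat: Hollowpine with 59 animals

Round 1: Ashgrove=22 Briarlake=9 Elkhorn=20 Hollowpine=8 → close Ashgrove (overflow 14)
  22÷3 = 7 each, +1 to first 1
Round 2: Briarlake=17 Elkhorn=27 Hollowpine=15 → close Elkhorn (overflow 19)
  27÷2 = 13 each, +1 to first 1
Round 3: Briarlake=31 Hollowpine=28 → close Briarlake (overflow 18)
  31÷1 = 31 each, +1 to first 0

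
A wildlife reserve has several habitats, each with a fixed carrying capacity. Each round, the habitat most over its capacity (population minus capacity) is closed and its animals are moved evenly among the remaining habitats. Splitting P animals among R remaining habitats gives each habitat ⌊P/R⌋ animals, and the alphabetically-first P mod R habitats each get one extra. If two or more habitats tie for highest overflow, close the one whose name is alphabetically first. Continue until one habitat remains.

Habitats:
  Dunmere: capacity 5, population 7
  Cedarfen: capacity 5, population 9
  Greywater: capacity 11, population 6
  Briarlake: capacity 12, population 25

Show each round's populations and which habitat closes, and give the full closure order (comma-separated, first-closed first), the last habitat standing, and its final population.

Round 1: Briarlake=25 Cedarfen=9 Dunmere=7 Greywater=6 → close Briarlake (overflow 13)
  25÷3 = 8 each, +1 to first 1
Round 2: Cedarfen=18 Dunmere=15 Greywater=14 → close Cedarfen (overflow 13)
  18÷2 = 9 each, +1 to first 0
Round 3: Dunmere=24 Greywater=23 → close Dunmere (overflow 19)
  24÷1 = 24 each, +1 to first 0

Closure order: Briarlake, Cedarfen, Dunmere
Last habitat: Greywater with 47 animals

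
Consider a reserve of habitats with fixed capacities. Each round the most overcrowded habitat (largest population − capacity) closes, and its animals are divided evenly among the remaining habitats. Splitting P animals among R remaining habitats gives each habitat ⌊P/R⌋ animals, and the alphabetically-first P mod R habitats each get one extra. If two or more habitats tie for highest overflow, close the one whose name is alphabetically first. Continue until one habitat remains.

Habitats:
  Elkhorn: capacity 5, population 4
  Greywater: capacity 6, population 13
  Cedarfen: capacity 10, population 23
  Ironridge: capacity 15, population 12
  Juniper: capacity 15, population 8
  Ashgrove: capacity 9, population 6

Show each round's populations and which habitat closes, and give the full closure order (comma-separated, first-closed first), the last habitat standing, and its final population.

Round 1: Ashgrove=6 Cedarfen=23 Elkhorn=4 Greywater=13 Ironridge=12 Juniper=8 → close Cedarfen (overflow 13)
  23÷5 = 4 each, +1 to first 3
Round 2: Ashgrove=11 Elkhorn=9 Greywater=18 Ironridge=16 Juniper=12 → close Greywater (overflow 12)
  18÷4 = 4 each, +1 to first 2
Round 3: Ashgrove=16 Elkhorn=14 Ironridge=20 Juniper=16 → close Elkhorn (overflow 9)
  14÷3 = 4 each, +1 to first 2
Round 4: Ashgrove=21 Ironridge=25 Juniper=20 → close Ashgrove (overflow 12)
  21÷2 = 10 each, +1 to first 1
Round 5: Ironridge=36 Juniper=30 → close Ironridge (overflow 21)
  36÷1 = 36 each, +1 to first 0

Closure order: Cedarfen, Greywater, Elkhorn, Ashgrove, Ironridge
Last habitat: Juniper with 66 animals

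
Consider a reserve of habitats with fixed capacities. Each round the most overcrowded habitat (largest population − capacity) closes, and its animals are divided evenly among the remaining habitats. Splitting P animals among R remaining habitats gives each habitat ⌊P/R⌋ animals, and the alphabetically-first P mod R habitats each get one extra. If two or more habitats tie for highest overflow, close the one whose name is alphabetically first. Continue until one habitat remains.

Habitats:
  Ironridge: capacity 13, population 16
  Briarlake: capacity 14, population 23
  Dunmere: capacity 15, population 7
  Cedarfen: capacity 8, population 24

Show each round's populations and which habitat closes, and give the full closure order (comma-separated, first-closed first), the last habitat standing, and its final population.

Round 1: Briarlake=23 Cedarfen=24 Dunmere=7 Ironridge=16 → close Cedarfen (overflow 16)
  24÷3 = 8 each, +1 to first 0
Round 2: Briarlake=31 Dunmere=15 Ironridge=24 → close Briarlake (overflow 17)
  31÷2 = 15 each, +1 to first 1
Round 3: Dunmere=31 Ironridge=39 → close Ironridge (overflow 26)
  39÷1 = 39 each, +1 to first 0

Closure order: Cedarfen, Briarlake, Ironridge
Last habitat: Dunmere with 70 animals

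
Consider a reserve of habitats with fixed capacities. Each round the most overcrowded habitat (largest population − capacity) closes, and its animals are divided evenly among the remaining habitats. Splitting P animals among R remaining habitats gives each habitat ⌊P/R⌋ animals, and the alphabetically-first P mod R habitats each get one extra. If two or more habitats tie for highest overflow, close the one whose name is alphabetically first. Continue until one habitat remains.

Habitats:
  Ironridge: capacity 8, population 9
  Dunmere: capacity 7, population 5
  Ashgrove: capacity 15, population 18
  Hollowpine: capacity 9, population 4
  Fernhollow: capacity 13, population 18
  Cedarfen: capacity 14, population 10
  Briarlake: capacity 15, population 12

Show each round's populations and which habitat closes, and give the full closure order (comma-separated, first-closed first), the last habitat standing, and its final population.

Round 1: Ashgrove=18 Briarlake=12 Cedarfen=10 Dunmere=5 Fernhollow=18 Hollowpine=4 Ironridge=9 → close Fernhollow (overflow 5)
  18÷6 = 3 each, +1 to first 0
Round 2: Ashgrove=21 Briarlake=15 Cedarfen=13 Dunmere=8 Hollowpine=7 Ironridge=12 → close Ashgrove (overflow 6)
  21÷5 = 4 each, +1 to first 1
Round 3: Briarlake=20 Cedarfen=17 Dunmere=12 Hollowpine=11 Ironridge=16 → close Ironridge (overflow 8)
  16÷4 = 4 each, +1 to first 0
Round 4: Briarlake=24 Cedarfen=21 Dunmere=16 Hollowpine=15 → close Briarlake (overflow 9)
  24÷3 = 8 each, +1 to first 0
Round 5: Cedarfen=29 Dunmere=24 Hollowpine=23 → close Dunmere (overflow 17)
  24÷2 = 12 each, +1 to first 0
Round 6: Cedarfen=41 Hollowpine=35 → close Cedarfen (overflow 27)
  41÷1 = 41 each, +1 to first 0

Closure order: Fernhollow, Ashgrove, Ironridge, Briarlake, Dunmere, Cedarfen
Last habitat: Hollowpine with 76 animals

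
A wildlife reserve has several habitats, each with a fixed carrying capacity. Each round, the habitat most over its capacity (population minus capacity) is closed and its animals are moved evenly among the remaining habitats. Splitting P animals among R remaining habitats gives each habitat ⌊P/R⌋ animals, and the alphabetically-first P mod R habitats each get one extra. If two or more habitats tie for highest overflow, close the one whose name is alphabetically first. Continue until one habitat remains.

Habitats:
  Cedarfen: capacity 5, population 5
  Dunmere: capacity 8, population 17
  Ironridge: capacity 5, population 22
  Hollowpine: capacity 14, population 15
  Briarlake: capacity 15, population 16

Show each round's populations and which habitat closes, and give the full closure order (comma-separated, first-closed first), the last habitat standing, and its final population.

Closure order: Ironridge, Dunmere, Briarlake, Cedarfen
Last habitat: Hollowpine with 75 animals

Round 1: Briarlake=16 Cedarfen=5 Dunmere=17 Hollowpine=15 Ironridge=22 → close Ironridge (overflow 17)
  22÷4 = 5 each, +1 to first 2
Round 2: Briarlake=22 Cedarfen=11 Dunmere=22 Hollowpine=20 → close Dunmere (overflow 14)
  22÷3 = 7 each, +1 to first 1
Round 3: Briarlake=30 Cedarfen=18 Hollowpine=27 → close Briarlake (overflow 15)
  30÷2 = 15 each, +1 to first 0
Round 4: Cedarfen=33 Hollowpine=42 → close Cedarfen (overflow 28)
  33÷1 = 33 each, +1 to first 0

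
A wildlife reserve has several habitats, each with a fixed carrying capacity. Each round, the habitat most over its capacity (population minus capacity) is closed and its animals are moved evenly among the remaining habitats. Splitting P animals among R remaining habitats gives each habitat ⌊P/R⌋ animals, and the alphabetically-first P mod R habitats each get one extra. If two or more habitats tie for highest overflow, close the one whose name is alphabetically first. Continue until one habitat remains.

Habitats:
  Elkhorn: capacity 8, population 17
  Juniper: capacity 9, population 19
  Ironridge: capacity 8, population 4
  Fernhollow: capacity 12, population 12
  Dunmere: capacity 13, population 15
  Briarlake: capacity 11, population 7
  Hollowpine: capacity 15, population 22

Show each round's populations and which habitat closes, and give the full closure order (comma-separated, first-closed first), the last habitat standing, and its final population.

Closure order: Juniper, Elkhorn, Hollowpine, Dunmere, Fernhollow, Briarlake
Last habitat: Ironridge with 96 animals

Round 1: Briarlake=7 Dunmere=15 Elkhorn=17 Fernhollow=12 Hollowpine=22 Ironridge=4 Juniper=19 → close Juniper (overflow 10)
  19÷6 = 3 each, +1 to first 1
Round 2: Briarlake=11 Dunmere=18 Elkhorn=20 Fernhollow=15 Hollowpine=25 Ironridge=7 → close Elkhorn (overflow 12)
  20÷5 = 4 each, +1 to first 0
Round 3: Briarlake=15 Dunmere=22 Fernhollow=19 Hollowpine=29 Ironridge=11 → close Hollowpine (overflow 14)
  29÷4 = 7 each, +1 to first 1
Round 4: Briarlake=23 Dunmere=29 Fernhollow=26 Ironridge=18 → close Dunmere (overflow 16)
  29÷3 = 9 each, +1 to first 2
Round 5: Briarlake=33 Fernhollow=36 Ironridge=27 → close Fernhollow (overflow 24)
  36÷2 = 18 each, +1 to first 0
Round 6: Briarlake=51 Ironridge=45 → close Briarlake (overflow 40)
  51÷1 = 51 each, +1 to first 0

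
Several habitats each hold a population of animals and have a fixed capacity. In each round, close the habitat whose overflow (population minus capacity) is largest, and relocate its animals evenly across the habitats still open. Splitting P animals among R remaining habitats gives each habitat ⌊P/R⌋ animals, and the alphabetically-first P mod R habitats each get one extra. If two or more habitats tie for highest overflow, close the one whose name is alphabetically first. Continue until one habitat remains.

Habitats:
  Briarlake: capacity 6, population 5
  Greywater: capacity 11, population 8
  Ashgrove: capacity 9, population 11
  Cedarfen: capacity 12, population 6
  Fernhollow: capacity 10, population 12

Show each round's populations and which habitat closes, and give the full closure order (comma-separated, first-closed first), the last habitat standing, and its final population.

Round 1: Ashgrove=11 Briarlake=5 Cedarfen=6 Fernhollow=12 Greywater=8 → close Ashgrove (overflow 2)
  11÷4 = 2 each, +1 to first 3
Round 2: Briarlake=8 Cedarfen=9 Fernhollow=15 Greywater=10 → close Fernhollow (overflow 5)
  15÷3 = 5 each, +1 to first 0
Round 3: Briarlake=13 Cedarfen=14 Greywater=15 → close Briarlake (overflow 7)
  13÷2 = 6 each, +1 to first 1
Round 4: Cedarfen=21 Greywater=21 → close Greywater (overflow 10)
  21÷1 = 21 each, +1 to first 0

Closure order: Ashgrove, Fernhollow, Briarlake, Greywater
Last habitat: Cedarfen with 42 animals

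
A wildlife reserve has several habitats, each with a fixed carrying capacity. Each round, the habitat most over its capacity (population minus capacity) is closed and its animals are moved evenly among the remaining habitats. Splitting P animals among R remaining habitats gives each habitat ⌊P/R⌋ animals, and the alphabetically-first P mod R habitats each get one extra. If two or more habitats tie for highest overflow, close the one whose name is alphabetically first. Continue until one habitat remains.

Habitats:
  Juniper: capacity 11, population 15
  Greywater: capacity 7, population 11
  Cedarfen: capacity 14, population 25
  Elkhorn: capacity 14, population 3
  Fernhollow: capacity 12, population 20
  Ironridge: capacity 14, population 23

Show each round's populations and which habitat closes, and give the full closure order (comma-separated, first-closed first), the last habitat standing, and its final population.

Closure order: Cedarfen, Ironridge, Fernhollow, Greywater, Juniper
Last habitat: Elkhorn with 97 animals

Round 1: Cedarfen=25 Elkhorn=3 Fernhollow=20 Greywater=11 Ironridge=23 Juniper=15 → close Cedarfen (overflow 11)
  25÷5 = 5 each, +1 to first 0
Round 2: Elkhorn=8 Fernhollow=25 Greywater=16 Ironridge=28 Juniper=20 → close Ironridge (overflow 14)
  28÷4 = 7 each, +1 to first 0
Round 3: Elkhorn=15 Fernhollow=32 Greywater=23 Juniper=27 → close Fernhollow (overflow 20)
  32÷3 = 10 each, +1 to first 2
Round 4: Elkhorn=26 Greywater=34 Juniper=37 → close Greywater (overflow 27)
  34÷2 = 17 each, +1 to first 0
Round 5: Elkhorn=43 Juniper=54 → close Juniper (overflow 43)
  54÷1 = 54 each, +1 to first 0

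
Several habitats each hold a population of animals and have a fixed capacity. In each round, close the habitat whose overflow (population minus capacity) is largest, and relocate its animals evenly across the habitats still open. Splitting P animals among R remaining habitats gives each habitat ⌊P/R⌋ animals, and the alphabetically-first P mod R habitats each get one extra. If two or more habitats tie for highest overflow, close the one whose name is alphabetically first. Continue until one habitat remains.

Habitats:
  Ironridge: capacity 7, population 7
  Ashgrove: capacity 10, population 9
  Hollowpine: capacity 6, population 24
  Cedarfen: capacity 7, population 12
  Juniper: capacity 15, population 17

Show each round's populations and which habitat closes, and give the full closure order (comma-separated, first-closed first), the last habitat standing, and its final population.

Round 1: Ashgrove=9 Cedarfen=12 Hollowpine=24 Ironridge=7 Juniper=17 → close Hollowpine (overflow 18)
  24÷4 = 6 each, +1 to first 0
Round 2: Ashgrove=15 Cedarfen=18 Ironridge=13 Juniper=23 → close Cedarfen (overflow 11)
  18÷3 = 6 each, +1 to first 0
Round 3: Ashgrove=21 Ironridge=19 Juniper=29 → close Juniper (overflow 14)
  29÷2 = 14 each, +1 to first 1
Round 4: Ashgrove=36 Ironridge=33 → close Ashgrove (overflow 26)
  36÷1 = 36 each, +1 to first 0

Closure order: Hollowpine, Cedarfen, Juniper, Ashgrove
Last habitat: Ironridge with 69 animals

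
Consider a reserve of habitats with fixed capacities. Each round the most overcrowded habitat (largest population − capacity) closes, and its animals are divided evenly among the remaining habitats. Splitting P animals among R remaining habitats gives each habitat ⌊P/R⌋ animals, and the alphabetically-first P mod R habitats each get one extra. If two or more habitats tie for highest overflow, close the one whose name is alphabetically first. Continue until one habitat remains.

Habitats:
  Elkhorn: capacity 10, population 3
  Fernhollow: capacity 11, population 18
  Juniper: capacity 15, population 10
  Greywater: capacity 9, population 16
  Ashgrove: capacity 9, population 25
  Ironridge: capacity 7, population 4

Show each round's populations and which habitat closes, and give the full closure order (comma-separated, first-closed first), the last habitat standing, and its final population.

Round 1: Ashgrove=25 Elkhorn=3 Fernhollow=18 Greywater=16 Ironridge=4 Juniper=10 → close Ashgrove (overflow 16)
  25÷5 = 5 each, +1 to first 0
Round 2: Elkhorn=8 Fernhollow=23 Greywater=21 Ironridge=9 Juniper=15 → close Fernhollow (overflow 12)
  23÷4 = 5 each, +1 to first 3
Round 3: Elkhorn=14 Greywater=27 Ironridge=15 Juniper=20 → close Greywater (overflow 18)
  27÷3 = 9 each, +1 to first 0
Round 4: Elkhorn=23 Ironridge=24 Juniper=29 → close Ironridge (overflow 17)
  24÷2 = 12 each, +1 to first 0
Round 5: Elkhorn=35 Juniper=41 → close Juniper (overflow 26)
  41÷1 = 41 each, +1 to first 0

Closure order: Ashgrove, Fernhollow, Greywater, Ironridge, Juniper
Last habitat: Elkhorn with 76 animals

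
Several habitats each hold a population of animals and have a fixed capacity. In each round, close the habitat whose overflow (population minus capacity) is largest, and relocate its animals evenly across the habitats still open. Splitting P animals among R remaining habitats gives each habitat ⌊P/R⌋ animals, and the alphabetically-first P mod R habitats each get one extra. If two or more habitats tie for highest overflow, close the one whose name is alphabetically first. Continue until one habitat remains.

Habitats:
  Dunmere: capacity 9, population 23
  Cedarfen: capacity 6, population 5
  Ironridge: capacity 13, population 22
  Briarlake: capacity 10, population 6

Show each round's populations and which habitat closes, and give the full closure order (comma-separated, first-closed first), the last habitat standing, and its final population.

Round 1: Briarlake=6 Cedarfen=5 Dunmere=23 Ironridge=22 → close Dunmere (overflow 14)
  23÷3 = 7 each, +1 to first 2
Round 2: Briarlake=14 Cedarfen=13 Ironridge=29 → close Ironridge (overflow 16)
  29÷2 = 14 each, +1 to first 1
Round 3: Briarlake=29 Cedarfen=27 → close Cedarfen (overflow 21)
  27÷1 = 27 each, +1 to first 0

Closure order: Dunmere, Ironridge, Cedarfen
Last habitat: Briarlake with 56 animals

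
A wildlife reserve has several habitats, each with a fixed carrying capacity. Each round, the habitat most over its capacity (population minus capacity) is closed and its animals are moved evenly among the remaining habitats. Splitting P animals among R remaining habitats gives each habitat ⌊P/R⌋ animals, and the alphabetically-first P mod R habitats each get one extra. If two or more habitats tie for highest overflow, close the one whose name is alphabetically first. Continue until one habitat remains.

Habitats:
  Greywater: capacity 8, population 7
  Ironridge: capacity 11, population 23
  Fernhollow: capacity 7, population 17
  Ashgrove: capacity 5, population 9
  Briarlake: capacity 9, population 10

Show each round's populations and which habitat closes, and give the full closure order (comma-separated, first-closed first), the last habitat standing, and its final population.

Round 1: Ashgrove=9 Briarlake=10 Fernhollow=17 Greywater=7 Ironridge=23 → close Ironridge (overflow 12)
  23÷4 = 5 each, +1 to first 3
Round 2: Ashgrove=15 Briarlake=16 Fernhollow=23 Greywater=12 → close Fernhollow (overflow 16)
  23÷3 = 7 each, +1 to first 2
Round 3: Ashgrove=23 Briarlake=24 Greywater=19 → close Ashgrove (overflow 18)
  23÷2 = 11 each, +1 to first 1
Round 4: Briarlake=36 Greywater=30 → close Briarlake (overflow 27)
  36÷1 = 36 each, +1 to first 0

Closure order: Ironridge, Fernhollow, Ashgrove, Briarlake
Last habitat: Greywater with 66 animals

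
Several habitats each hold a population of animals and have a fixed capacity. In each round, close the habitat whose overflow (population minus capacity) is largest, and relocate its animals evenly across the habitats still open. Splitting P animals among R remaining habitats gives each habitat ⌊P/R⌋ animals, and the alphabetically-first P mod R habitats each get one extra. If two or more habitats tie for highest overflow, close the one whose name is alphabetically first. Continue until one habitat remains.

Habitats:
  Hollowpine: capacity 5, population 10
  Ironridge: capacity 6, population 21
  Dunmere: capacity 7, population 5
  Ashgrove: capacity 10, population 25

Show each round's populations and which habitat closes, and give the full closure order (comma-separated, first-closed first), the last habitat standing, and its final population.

Closure order: Ashgrove, Ironridge, Hollowpine
Last habitat: Dunmere with 61 animals

Round 1: Ashgrove=25 Dunmere=5 Hollowpine=10 Ironridge=21 → close Ashgrove (overflow 15)
  25÷3 = 8 each, +1 to first 1
Round 2: Dunmere=14 Hollowpine=18 Ironridge=29 → close Ironridge (overflow 23)
  29÷2 = 14 each, +1 to first 1
Round 3: Dunmere=29 Hollowpine=32 → close Hollowpine (overflow 27)
  32÷1 = 32 each, +1 to first 0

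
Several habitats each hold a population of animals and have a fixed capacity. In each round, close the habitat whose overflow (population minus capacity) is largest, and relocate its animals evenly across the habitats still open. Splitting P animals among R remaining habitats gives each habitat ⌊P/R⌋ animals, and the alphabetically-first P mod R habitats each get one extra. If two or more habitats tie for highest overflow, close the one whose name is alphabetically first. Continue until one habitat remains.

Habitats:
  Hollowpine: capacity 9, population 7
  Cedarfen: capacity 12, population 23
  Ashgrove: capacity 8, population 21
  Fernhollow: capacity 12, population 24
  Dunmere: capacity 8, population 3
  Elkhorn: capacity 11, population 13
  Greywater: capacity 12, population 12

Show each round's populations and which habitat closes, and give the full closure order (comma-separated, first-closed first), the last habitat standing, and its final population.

Round 1: Ashgrove=21 Cedarfen=23 Dunmere=3 Elkhorn=13 Fernhollow=24 Greywater=12 Hollowpine=7 → close Ashgrove (overflow 13)
  21÷6 = 3 each, +1 to first 3
Round 2: Cedarfen=27 Dunmere=7 Elkhorn=17 Fernhollow=27 Greywater=15 Hollowpine=10 → close Cedarfen (overflow 15)
  27÷5 = 5 each, +1 to first 2
Round 3: Dunmere=13 Elkhorn=23 Fernhollow=32 Greywater=20 Hollowpine=15 → close Fernhollow (overflow 20)
  32÷4 = 8 each, +1 to first 0
Round 4: Dunmere=21 Elkhorn=31 Greywater=28 Hollowpine=23 → close Elkhorn (overflow 20)
  31÷3 = 10 each, +1 to first 1
Round 5: Dunmere=32 Greywater=38 Hollowpine=33 → close Greywater (overflow 26)
  38÷2 = 19 each, +1 to first 0
Round 6: Dunmere=51 Hollowpine=52 → close Dunmere (overflow 43)
  51÷1 = 51 each, +1 to first 0

Closure order: Ashgrove, Cedarfen, Fernhollow, Elkhorn, Greywater, Dunmere
Last habitat: Hollowpine with 103 animals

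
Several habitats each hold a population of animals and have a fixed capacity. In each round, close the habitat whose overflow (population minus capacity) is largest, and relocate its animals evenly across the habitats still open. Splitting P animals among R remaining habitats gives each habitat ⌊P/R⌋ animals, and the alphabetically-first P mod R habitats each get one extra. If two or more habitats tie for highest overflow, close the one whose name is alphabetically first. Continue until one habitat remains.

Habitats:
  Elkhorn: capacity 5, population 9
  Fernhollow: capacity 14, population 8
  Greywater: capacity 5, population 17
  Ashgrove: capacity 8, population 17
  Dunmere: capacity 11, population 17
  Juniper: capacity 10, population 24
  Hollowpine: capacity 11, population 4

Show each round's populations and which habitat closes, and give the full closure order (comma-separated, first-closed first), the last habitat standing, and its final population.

Closure order: Juniper, Greywater, Ashgrove, Dunmere, Elkhorn, Fernhollow
Last habitat: Hollowpine with 96 animals

Round 1: Ashgrove=17 Dunmere=17 Elkhorn=9 Fernhollow=8 Greywater=17 Hollowpine=4 Juniper=24 → close Juniper (overflow 14)
  24÷6 = 4 each, +1 to first 0
Round 2: Ashgrove=21 Dunmere=21 Elkhorn=13 Fernhollow=12 Greywater=21 Hollowpine=8 → close Greywater (overflow 16)
  21÷5 = 4 each, +1 to first 1
Round 3: Ashgrove=26 Dunmere=25 Elkhorn=17 Fernhollow=16 Hollowpine=12 → close Ashgrove (overflow 18)
  26÷4 = 6 each, +1 to first 2
Round 4: Dunmere=32 Elkhorn=24 Fernhollow=22 Hollowpine=18 → close Dunmere (overflow 21)
  32÷3 = 10 each, +1 to first 2
Round 5: Elkhorn=35 Fernhollow=33 Hollowpine=28 → close Elkhorn (overflow 30)
  35÷2 = 17 each, +1 to first 1
Round 6: Fernhollow=51 Hollowpine=45 → close Fernhollow (overflow 37)
  51÷1 = 51 each, +1 to first 0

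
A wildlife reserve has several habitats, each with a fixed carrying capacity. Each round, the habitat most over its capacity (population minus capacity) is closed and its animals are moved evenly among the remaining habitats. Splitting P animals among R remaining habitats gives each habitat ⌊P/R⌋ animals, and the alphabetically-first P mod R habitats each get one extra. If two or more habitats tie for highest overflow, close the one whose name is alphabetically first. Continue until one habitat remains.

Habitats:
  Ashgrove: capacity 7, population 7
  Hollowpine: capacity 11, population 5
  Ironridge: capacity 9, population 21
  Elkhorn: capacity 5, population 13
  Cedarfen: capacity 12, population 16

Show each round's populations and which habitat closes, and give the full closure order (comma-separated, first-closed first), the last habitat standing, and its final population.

Closure order: Ironridge, Elkhorn, Cedarfen, Ashgrove
Last habitat: Hollowpine with 62 animals

Round 1: Ashgrove=7 Cedarfen=16 Elkhorn=13 Hollowpine=5 Ironridge=21 → close Ironridge (overflow 12)
  21÷4 = 5 each, +1 to first 1
Round 2: Ashgrove=13 Cedarfen=21 Elkhorn=18 Hollowpine=10 → close Elkhorn (overflow 13)
  18÷3 = 6 each, +1 to first 0
Round 3: Ashgrove=19 Cedarfen=27 Hollowpine=16 → close Cedarfen (overflow 15)
  27÷2 = 13 each, +1 to first 1
Round 4: Ashgrove=33 Hollowpine=29 → close Ashgrove (overflow 26)
  33÷1 = 33 each, +1 to first 0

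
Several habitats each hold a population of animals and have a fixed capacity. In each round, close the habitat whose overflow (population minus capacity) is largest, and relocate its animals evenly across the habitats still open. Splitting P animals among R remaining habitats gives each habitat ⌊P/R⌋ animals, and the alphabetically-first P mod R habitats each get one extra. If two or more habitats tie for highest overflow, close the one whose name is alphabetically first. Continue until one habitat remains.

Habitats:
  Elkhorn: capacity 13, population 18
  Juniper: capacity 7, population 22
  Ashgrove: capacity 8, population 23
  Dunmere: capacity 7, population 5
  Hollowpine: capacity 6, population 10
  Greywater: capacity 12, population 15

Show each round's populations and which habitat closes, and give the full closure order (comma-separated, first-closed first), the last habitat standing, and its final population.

Round 1: Ashgrove=23 Dunmere=5 Elkhorn=18 Greywater=15 Hollowpine=10 Juniper=22 → close Ashgrove (overflow 15)
  23÷5 = 4 each, +1 to first 3
Round 2: Dunmere=10 Elkhorn=23 Greywater=20 Hollowpine=14 Juniper=26 → close Juniper (overflow 19)
  26÷4 = 6 each, +1 to first 2
Round 3: Dunmere=17 Elkhorn=30 Greywater=26 Hollowpine=20 → close Elkhorn (overflow 17)
  30÷3 = 10 each, +1 to first 0
Round 4: Dunmere=27 Greywater=36 Hollowpine=30 → close Greywater (overflow 24)
  36÷2 = 18 each, +1 to first 0
Round 5: Dunmere=45 Hollowpine=48 → close Hollowpine (overflow 42)
  48÷1 = 48 each, +1 to first 0

Closure order: Ashgrove, Juniper, Elkhorn, Greywater, Hollowpine
Last habitat: Dunmere with 93 animals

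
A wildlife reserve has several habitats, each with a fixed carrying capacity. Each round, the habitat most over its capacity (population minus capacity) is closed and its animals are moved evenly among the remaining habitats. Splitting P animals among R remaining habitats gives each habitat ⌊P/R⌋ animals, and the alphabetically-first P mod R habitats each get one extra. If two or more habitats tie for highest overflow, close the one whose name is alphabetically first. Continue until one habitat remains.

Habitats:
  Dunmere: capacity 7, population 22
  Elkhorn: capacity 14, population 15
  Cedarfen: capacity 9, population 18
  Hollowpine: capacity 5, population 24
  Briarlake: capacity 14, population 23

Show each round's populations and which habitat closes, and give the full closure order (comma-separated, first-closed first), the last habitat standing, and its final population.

Round 1: Briarlake=23 Cedarfen=18 Dunmere=22 Elkhorn=15 Hollowpine=24 → close Hollowpine (overflow 19)
  24÷4 = 6 each, +1 to first 0
Round 2: Briarlake=29 Cedarfen=24 Dunmere=28 Elkhorn=21 → close Dunmere (overflow 21)
  28÷3 = 9 each, +1 to first 1
Round 3: Briarlake=39 Cedarfen=33 Elkhorn=30 → close Briarlake (overflow 25)
  39÷2 = 19 each, +1 to first 1
Round 4: Cedarfen=53 Elkhorn=49 → close Cedarfen (overflow 44)
  53÷1 = 53 each, +1 to first 0

Closure order: Hollowpine, Dunmere, Briarlake, Cedarfen
Last habitat: Elkhorn with 102 animals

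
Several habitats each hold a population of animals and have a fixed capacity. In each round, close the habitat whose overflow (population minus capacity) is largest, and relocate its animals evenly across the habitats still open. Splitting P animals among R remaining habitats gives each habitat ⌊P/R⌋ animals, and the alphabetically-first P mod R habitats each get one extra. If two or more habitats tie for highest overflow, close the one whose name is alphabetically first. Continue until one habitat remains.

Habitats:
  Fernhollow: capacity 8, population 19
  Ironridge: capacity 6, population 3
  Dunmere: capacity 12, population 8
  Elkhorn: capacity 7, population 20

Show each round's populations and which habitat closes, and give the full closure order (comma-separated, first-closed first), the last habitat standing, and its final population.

Closure order: Elkhorn, Fernhollow, Dunmere
Last habitat: Ironridge with 50 animals

Round 1: Dunmere=8 Elkhorn=20 Fernhollow=19 Ironridge=3 → close Elkhorn (overflow 13)
  20÷3 = 6 each, +1 to first 2
Round 2: Dunmere=15 Fernhollow=26 Ironridge=9 → close Fernhollow (overflow 18)
  26÷2 = 13 each, +1 to first 0
Round 3: Dunmere=28 Ironridge=22 → close Dunmere (overflow 16)
  28÷1 = 28 each, +1 to first 0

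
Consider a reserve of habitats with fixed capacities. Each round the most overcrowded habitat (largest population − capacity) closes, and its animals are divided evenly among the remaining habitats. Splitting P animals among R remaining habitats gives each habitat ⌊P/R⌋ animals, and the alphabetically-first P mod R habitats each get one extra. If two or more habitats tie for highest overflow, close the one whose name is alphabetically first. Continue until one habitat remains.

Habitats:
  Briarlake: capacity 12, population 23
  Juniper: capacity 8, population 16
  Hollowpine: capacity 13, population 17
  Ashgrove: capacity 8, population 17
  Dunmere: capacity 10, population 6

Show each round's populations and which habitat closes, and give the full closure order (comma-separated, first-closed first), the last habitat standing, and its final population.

Round 1: Ashgrove=17 Briarlake=23 Dunmere=6 Hollowpine=17 Juniper=16 → close Briarlake (overflow 11)
  23÷4 = 5 each, +1 to first 3
Round 2: Ashgrove=23 Dunmere=12 Hollowpine=23 Juniper=21 → close Ashgrove (overflow 15)
  23÷3 = 7 each, +1 to first 2
Round 3: Dunmere=20 Hollowpine=31 Juniper=28 → close Juniper (overflow 20)
  28÷2 = 14 each, +1 to first 0
Round 4: Dunmere=34 Hollowpine=45 → close Hollowpine (overflow 32)
  45÷1 = 45 each, +1 to first 0

Closure order: Briarlake, Ashgrove, Juniper, Hollowpine
Last habitat: Dunmere with 79 animals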